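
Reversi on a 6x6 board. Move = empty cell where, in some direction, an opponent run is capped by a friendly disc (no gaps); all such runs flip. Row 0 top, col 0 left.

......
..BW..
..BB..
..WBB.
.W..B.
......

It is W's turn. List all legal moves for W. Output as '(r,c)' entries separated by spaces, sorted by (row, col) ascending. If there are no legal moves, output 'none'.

Answer: (0,2) (1,1) (1,4) (3,1) (3,5) (4,3)

Derivation:
(0,1): no bracket -> illegal
(0,2): flips 2 -> legal
(0,3): no bracket -> illegal
(1,1): flips 1 -> legal
(1,4): flips 1 -> legal
(2,1): no bracket -> illegal
(2,4): no bracket -> illegal
(2,5): no bracket -> illegal
(3,1): flips 1 -> legal
(3,5): flips 2 -> legal
(4,2): no bracket -> illegal
(4,3): flips 2 -> legal
(4,5): no bracket -> illegal
(5,3): no bracket -> illegal
(5,4): no bracket -> illegal
(5,5): no bracket -> illegal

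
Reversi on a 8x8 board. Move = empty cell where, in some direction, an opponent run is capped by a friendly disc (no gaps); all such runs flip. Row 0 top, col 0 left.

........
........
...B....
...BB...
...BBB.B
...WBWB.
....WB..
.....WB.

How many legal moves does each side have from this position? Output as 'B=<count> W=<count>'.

-- B to move --
(4,2): no bracket -> illegal
(4,6): no bracket -> illegal
(5,2): flips 1 -> legal
(6,2): flips 1 -> legal
(6,3): flips 2 -> legal
(6,6): flips 1 -> legal
(7,3): no bracket -> illegal
(7,4): flips 2 -> legal
B mobility = 5
-- W to move --
(1,2): no bracket -> illegal
(1,3): flips 3 -> legal
(1,4): no bracket -> illegal
(2,2): flips 2 -> legal
(2,4): flips 3 -> legal
(2,5): no bracket -> illegal
(3,2): no bracket -> illegal
(3,5): flips 2 -> legal
(3,6): no bracket -> illegal
(3,7): no bracket -> illegal
(4,2): no bracket -> illegal
(4,6): no bracket -> illegal
(5,2): no bracket -> illegal
(5,7): flips 1 -> legal
(6,3): no bracket -> illegal
(6,6): flips 1 -> legal
(6,7): no bracket -> illegal
(7,4): no bracket -> illegal
(7,7): flips 1 -> legal
W mobility = 7

Answer: B=5 W=7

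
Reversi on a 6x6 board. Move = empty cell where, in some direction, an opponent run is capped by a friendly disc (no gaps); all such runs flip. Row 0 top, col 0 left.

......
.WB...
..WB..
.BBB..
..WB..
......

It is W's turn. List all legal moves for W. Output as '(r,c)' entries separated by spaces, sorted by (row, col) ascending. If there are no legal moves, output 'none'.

(0,1): no bracket -> illegal
(0,2): flips 1 -> legal
(0,3): no bracket -> illegal
(1,3): flips 1 -> legal
(1,4): no bracket -> illegal
(2,0): flips 1 -> legal
(2,1): no bracket -> illegal
(2,4): flips 2 -> legal
(3,0): no bracket -> illegal
(3,4): no bracket -> illegal
(4,0): flips 1 -> legal
(4,1): no bracket -> illegal
(4,4): flips 2 -> legal
(5,2): no bracket -> illegal
(5,3): no bracket -> illegal
(5,4): no bracket -> illegal

Answer: (0,2) (1,3) (2,0) (2,4) (4,0) (4,4)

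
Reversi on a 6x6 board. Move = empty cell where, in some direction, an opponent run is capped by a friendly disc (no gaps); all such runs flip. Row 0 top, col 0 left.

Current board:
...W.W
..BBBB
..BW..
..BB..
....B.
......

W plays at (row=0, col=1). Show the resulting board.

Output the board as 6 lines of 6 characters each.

Place W at (0,1); scan 8 dirs for brackets.
Dir NW: edge -> no flip
Dir N: edge -> no flip
Dir NE: edge -> no flip
Dir W: first cell '.' (not opp) -> no flip
Dir E: first cell '.' (not opp) -> no flip
Dir SW: first cell '.' (not opp) -> no flip
Dir S: first cell '.' (not opp) -> no flip
Dir SE: opp run (1,2) capped by W -> flip
All flips: (1,2)

Answer: .W.W.W
..WBBB
..BW..
..BB..
....B.
......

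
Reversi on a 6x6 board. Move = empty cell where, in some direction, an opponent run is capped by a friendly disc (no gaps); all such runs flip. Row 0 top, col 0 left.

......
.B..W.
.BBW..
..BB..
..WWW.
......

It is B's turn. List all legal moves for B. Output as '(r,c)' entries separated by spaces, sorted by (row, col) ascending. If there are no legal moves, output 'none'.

Answer: (0,5) (1,3) (2,4) (5,1) (5,2) (5,3) (5,4) (5,5)

Derivation:
(0,3): no bracket -> illegal
(0,4): no bracket -> illegal
(0,5): flips 2 -> legal
(1,2): no bracket -> illegal
(1,3): flips 1 -> legal
(1,5): no bracket -> illegal
(2,4): flips 1 -> legal
(2,5): no bracket -> illegal
(3,1): no bracket -> illegal
(3,4): no bracket -> illegal
(3,5): no bracket -> illegal
(4,1): no bracket -> illegal
(4,5): no bracket -> illegal
(5,1): flips 1 -> legal
(5,2): flips 1 -> legal
(5,3): flips 1 -> legal
(5,4): flips 1 -> legal
(5,5): flips 1 -> legal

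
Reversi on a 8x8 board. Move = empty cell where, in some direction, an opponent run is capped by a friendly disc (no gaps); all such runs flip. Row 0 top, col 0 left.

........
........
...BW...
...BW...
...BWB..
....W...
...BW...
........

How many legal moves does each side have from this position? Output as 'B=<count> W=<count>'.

-- B to move --
(1,3): no bracket -> illegal
(1,4): no bracket -> illegal
(1,5): flips 1 -> legal
(2,5): flips 2 -> legal
(3,5): flips 1 -> legal
(5,3): no bracket -> illegal
(5,5): flips 1 -> legal
(6,5): flips 2 -> legal
(7,3): no bracket -> illegal
(7,4): no bracket -> illegal
(7,5): no bracket -> illegal
B mobility = 5
-- W to move --
(1,2): flips 1 -> legal
(1,3): no bracket -> illegal
(1,4): no bracket -> illegal
(2,2): flips 2 -> legal
(3,2): flips 2 -> legal
(3,5): no bracket -> illegal
(3,6): flips 1 -> legal
(4,2): flips 2 -> legal
(4,6): flips 1 -> legal
(5,2): flips 1 -> legal
(5,3): no bracket -> illegal
(5,5): no bracket -> illegal
(5,6): flips 1 -> legal
(6,2): flips 1 -> legal
(7,2): flips 1 -> legal
(7,3): no bracket -> illegal
(7,4): no bracket -> illegal
W mobility = 10

Answer: B=5 W=10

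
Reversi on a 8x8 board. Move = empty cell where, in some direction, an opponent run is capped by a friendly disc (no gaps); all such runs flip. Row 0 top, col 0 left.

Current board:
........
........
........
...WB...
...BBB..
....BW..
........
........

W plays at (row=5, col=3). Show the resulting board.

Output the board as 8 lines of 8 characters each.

Place W at (5,3); scan 8 dirs for brackets.
Dir NW: first cell '.' (not opp) -> no flip
Dir N: opp run (4,3) capped by W -> flip
Dir NE: opp run (4,4), next='.' -> no flip
Dir W: first cell '.' (not opp) -> no flip
Dir E: opp run (5,4) capped by W -> flip
Dir SW: first cell '.' (not opp) -> no flip
Dir S: first cell '.' (not opp) -> no flip
Dir SE: first cell '.' (not opp) -> no flip
All flips: (4,3) (5,4)

Answer: ........
........
........
...WB...
...WBB..
...WWW..
........
........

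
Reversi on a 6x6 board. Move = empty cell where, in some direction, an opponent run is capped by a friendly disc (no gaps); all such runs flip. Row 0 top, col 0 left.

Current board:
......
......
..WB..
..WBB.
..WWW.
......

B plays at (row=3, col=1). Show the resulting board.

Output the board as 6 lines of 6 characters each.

Answer: ......
......
..WB..
.BBBB.
..WWW.
......

Derivation:
Place B at (3,1); scan 8 dirs for brackets.
Dir NW: first cell '.' (not opp) -> no flip
Dir N: first cell '.' (not opp) -> no flip
Dir NE: opp run (2,2), next='.' -> no flip
Dir W: first cell '.' (not opp) -> no flip
Dir E: opp run (3,2) capped by B -> flip
Dir SW: first cell '.' (not opp) -> no flip
Dir S: first cell '.' (not opp) -> no flip
Dir SE: opp run (4,2), next='.' -> no flip
All flips: (3,2)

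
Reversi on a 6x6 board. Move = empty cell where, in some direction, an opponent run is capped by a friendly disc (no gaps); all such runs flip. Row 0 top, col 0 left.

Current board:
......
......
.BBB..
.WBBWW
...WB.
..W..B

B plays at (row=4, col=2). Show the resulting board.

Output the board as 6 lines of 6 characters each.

Answer: ......
......
.BBB..
.WBBWW
..BBB.
..W..B

Derivation:
Place B at (4,2); scan 8 dirs for brackets.
Dir NW: opp run (3,1), next='.' -> no flip
Dir N: first cell 'B' (not opp) -> no flip
Dir NE: first cell 'B' (not opp) -> no flip
Dir W: first cell '.' (not opp) -> no flip
Dir E: opp run (4,3) capped by B -> flip
Dir SW: first cell '.' (not opp) -> no flip
Dir S: opp run (5,2), next=edge -> no flip
Dir SE: first cell '.' (not opp) -> no flip
All flips: (4,3)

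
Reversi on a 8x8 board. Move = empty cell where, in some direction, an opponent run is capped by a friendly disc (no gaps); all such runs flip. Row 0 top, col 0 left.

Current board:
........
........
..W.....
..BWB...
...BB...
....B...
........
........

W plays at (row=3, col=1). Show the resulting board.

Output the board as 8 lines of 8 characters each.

Place W at (3,1); scan 8 dirs for brackets.
Dir NW: first cell '.' (not opp) -> no flip
Dir N: first cell '.' (not opp) -> no flip
Dir NE: first cell 'W' (not opp) -> no flip
Dir W: first cell '.' (not opp) -> no flip
Dir E: opp run (3,2) capped by W -> flip
Dir SW: first cell '.' (not opp) -> no flip
Dir S: first cell '.' (not opp) -> no flip
Dir SE: first cell '.' (not opp) -> no flip
All flips: (3,2)

Answer: ........
........
..W.....
.WWWB...
...BB...
....B...
........
........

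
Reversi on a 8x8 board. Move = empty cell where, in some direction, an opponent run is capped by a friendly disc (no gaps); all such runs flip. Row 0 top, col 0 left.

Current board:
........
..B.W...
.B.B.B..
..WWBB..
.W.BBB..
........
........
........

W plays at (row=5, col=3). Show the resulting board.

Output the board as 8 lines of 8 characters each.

Answer: ........
..B.W...
.B.B.B..
..WWBB..
.W.WBB..
...W....
........
........

Derivation:
Place W at (5,3); scan 8 dirs for brackets.
Dir NW: first cell '.' (not opp) -> no flip
Dir N: opp run (4,3) capped by W -> flip
Dir NE: opp run (4,4) (3,5), next='.' -> no flip
Dir W: first cell '.' (not opp) -> no flip
Dir E: first cell '.' (not opp) -> no flip
Dir SW: first cell '.' (not opp) -> no flip
Dir S: first cell '.' (not opp) -> no flip
Dir SE: first cell '.' (not opp) -> no flip
All flips: (4,3)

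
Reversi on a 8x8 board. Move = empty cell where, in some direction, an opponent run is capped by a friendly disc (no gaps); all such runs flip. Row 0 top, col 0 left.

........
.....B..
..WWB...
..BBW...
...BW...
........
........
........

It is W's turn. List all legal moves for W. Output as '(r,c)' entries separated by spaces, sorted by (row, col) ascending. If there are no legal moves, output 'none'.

(0,4): no bracket -> illegal
(0,5): no bracket -> illegal
(0,6): no bracket -> illegal
(1,3): no bracket -> illegal
(1,4): flips 1 -> legal
(1,6): no bracket -> illegal
(2,1): no bracket -> illegal
(2,5): flips 1 -> legal
(2,6): no bracket -> illegal
(3,1): flips 2 -> legal
(3,5): no bracket -> illegal
(4,1): flips 1 -> legal
(4,2): flips 2 -> legal
(5,2): flips 1 -> legal
(5,3): flips 2 -> legal
(5,4): no bracket -> illegal

Answer: (1,4) (2,5) (3,1) (4,1) (4,2) (5,2) (5,3)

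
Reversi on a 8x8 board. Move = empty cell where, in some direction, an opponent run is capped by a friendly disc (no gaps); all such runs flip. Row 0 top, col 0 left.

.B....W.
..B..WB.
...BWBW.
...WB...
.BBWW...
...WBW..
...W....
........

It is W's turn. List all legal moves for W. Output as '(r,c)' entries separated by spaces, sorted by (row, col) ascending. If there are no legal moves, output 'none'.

Answer: (0,7) (1,3) (1,7) (2,2) (3,1) (3,5) (4,0) (4,5) (5,1) (6,4) (6,5)

Derivation:
(0,0): no bracket -> illegal
(0,2): no bracket -> illegal
(0,3): no bracket -> illegal
(0,5): no bracket -> illegal
(0,7): flips 3 -> legal
(1,0): no bracket -> illegal
(1,1): no bracket -> illegal
(1,3): flips 1 -> legal
(1,4): no bracket -> illegal
(1,7): flips 1 -> legal
(2,1): no bracket -> illegal
(2,2): flips 1 -> legal
(2,7): no bracket -> illegal
(3,0): no bracket -> illegal
(3,1): flips 1 -> legal
(3,2): no bracket -> illegal
(3,5): flips 2 -> legal
(3,6): no bracket -> illegal
(4,0): flips 2 -> legal
(4,5): flips 1 -> legal
(5,0): no bracket -> illegal
(5,1): flips 1 -> legal
(5,2): no bracket -> illegal
(6,4): flips 1 -> legal
(6,5): flips 1 -> legal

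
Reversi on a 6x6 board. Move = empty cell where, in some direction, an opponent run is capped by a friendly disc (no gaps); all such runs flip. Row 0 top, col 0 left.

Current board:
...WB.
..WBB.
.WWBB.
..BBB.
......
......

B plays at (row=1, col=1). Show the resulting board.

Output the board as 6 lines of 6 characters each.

Place B at (1,1); scan 8 dirs for brackets.
Dir NW: first cell '.' (not opp) -> no flip
Dir N: first cell '.' (not opp) -> no flip
Dir NE: first cell '.' (not opp) -> no flip
Dir W: first cell '.' (not opp) -> no flip
Dir E: opp run (1,2) capped by B -> flip
Dir SW: first cell '.' (not opp) -> no flip
Dir S: opp run (2,1), next='.' -> no flip
Dir SE: opp run (2,2) capped by B -> flip
All flips: (1,2) (2,2)

Answer: ...WB.
.BBBB.
.WBBB.
..BBB.
......
......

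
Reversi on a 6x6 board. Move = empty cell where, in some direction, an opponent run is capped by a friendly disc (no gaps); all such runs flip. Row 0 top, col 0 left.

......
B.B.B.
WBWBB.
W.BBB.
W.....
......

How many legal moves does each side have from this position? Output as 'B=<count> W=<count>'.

-- B to move --
(1,1): flips 1 -> legal
(1,3): no bracket -> illegal
(3,1): no bracket -> illegal
(4,1): no bracket -> illegal
(5,0): flips 3 -> legal
(5,1): no bracket -> illegal
B mobility = 2
-- W to move --
(0,0): flips 1 -> legal
(0,1): no bracket -> illegal
(0,2): flips 1 -> legal
(0,3): flips 2 -> legal
(0,4): no bracket -> illegal
(0,5): no bracket -> illegal
(1,1): no bracket -> illegal
(1,3): no bracket -> illegal
(1,5): no bracket -> illegal
(2,5): flips 2 -> legal
(3,1): no bracket -> illegal
(3,5): no bracket -> illegal
(4,1): no bracket -> illegal
(4,2): flips 1 -> legal
(4,3): no bracket -> illegal
(4,4): flips 1 -> legal
(4,5): no bracket -> illegal
W mobility = 6

Answer: B=2 W=6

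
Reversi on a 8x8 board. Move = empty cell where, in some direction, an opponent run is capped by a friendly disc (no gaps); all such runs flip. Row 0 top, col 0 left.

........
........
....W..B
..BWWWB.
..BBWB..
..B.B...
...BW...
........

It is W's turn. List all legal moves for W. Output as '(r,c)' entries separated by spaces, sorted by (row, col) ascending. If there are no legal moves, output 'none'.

Answer: (3,1) (3,7) (4,1) (4,6) (5,1) (5,3) (5,5) (5,6) (6,1) (6,2)

Derivation:
(1,6): no bracket -> illegal
(1,7): no bracket -> illegal
(2,1): no bracket -> illegal
(2,2): no bracket -> illegal
(2,3): no bracket -> illegal
(2,5): no bracket -> illegal
(2,6): no bracket -> illegal
(3,1): flips 1 -> legal
(3,7): flips 1 -> legal
(4,1): flips 2 -> legal
(4,6): flips 1 -> legal
(4,7): no bracket -> illegal
(5,1): flips 1 -> legal
(5,3): flips 1 -> legal
(5,5): flips 1 -> legal
(5,6): flips 1 -> legal
(6,1): flips 2 -> legal
(6,2): flips 1 -> legal
(6,5): no bracket -> illegal
(7,2): no bracket -> illegal
(7,3): no bracket -> illegal
(7,4): no bracket -> illegal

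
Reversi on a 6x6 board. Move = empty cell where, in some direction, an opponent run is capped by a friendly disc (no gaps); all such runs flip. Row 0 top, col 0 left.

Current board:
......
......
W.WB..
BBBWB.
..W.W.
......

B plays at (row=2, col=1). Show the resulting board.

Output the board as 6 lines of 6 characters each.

Place B at (2,1); scan 8 dirs for brackets.
Dir NW: first cell '.' (not opp) -> no flip
Dir N: first cell '.' (not opp) -> no flip
Dir NE: first cell '.' (not opp) -> no flip
Dir W: opp run (2,0), next=edge -> no flip
Dir E: opp run (2,2) capped by B -> flip
Dir SW: first cell 'B' (not opp) -> no flip
Dir S: first cell 'B' (not opp) -> no flip
Dir SE: first cell 'B' (not opp) -> no flip
All flips: (2,2)

Answer: ......
......
WBBB..
BBBWB.
..W.W.
......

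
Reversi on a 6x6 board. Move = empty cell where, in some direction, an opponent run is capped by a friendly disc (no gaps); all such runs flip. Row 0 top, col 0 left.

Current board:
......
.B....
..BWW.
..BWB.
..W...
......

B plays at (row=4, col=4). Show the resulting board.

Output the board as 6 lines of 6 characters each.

Answer: ......
.B....
..BWW.
..BBB.
..W.B.
......

Derivation:
Place B at (4,4); scan 8 dirs for brackets.
Dir NW: opp run (3,3) capped by B -> flip
Dir N: first cell 'B' (not opp) -> no flip
Dir NE: first cell '.' (not opp) -> no flip
Dir W: first cell '.' (not opp) -> no flip
Dir E: first cell '.' (not opp) -> no flip
Dir SW: first cell '.' (not opp) -> no flip
Dir S: first cell '.' (not opp) -> no flip
Dir SE: first cell '.' (not opp) -> no flip
All flips: (3,3)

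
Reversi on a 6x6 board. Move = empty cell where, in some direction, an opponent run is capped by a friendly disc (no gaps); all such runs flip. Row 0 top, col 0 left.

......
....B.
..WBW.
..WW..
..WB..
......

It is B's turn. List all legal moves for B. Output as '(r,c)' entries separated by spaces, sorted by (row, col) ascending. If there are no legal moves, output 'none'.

(1,1): no bracket -> illegal
(1,2): no bracket -> illegal
(1,3): no bracket -> illegal
(1,5): no bracket -> illegal
(2,1): flips 2 -> legal
(2,5): flips 1 -> legal
(3,1): no bracket -> illegal
(3,4): flips 1 -> legal
(3,5): no bracket -> illegal
(4,1): flips 2 -> legal
(4,4): no bracket -> illegal
(5,1): no bracket -> illegal
(5,2): no bracket -> illegal
(5,3): no bracket -> illegal

Answer: (2,1) (2,5) (3,4) (4,1)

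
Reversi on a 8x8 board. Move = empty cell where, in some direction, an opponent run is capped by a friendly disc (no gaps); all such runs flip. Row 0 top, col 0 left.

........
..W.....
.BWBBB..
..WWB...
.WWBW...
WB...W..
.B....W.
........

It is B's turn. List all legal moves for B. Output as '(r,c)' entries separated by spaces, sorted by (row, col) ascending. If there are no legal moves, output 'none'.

(0,1): flips 1 -> legal
(0,2): no bracket -> illegal
(0,3): flips 1 -> legal
(1,1): no bracket -> illegal
(1,3): no bracket -> illegal
(3,0): no bracket -> illegal
(3,1): flips 3 -> legal
(3,5): no bracket -> illegal
(4,0): flips 2 -> legal
(4,5): flips 1 -> legal
(4,6): no bracket -> illegal
(5,2): no bracket -> illegal
(5,3): no bracket -> illegal
(5,4): flips 1 -> legal
(5,6): no bracket -> illegal
(5,7): no bracket -> illegal
(6,0): no bracket -> illegal
(6,4): no bracket -> illegal
(6,5): no bracket -> illegal
(6,7): no bracket -> illegal
(7,5): no bracket -> illegal
(7,6): no bracket -> illegal
(7,7): no bracket -> illegal

Answer: (0,1) (0,3) (3,1) (4,0) (4,5) (5,4)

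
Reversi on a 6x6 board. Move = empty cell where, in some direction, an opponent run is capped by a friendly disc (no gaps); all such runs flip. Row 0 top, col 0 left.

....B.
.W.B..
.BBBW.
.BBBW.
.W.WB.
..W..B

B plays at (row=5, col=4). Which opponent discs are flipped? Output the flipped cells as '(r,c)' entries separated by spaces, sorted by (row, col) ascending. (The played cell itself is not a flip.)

Dir NW: opp run (4,3) capped by B -> flip
Dir N: first cell 'B' (not opp) -> no flip
Dir NE: first cell '.' (not opp) -> no flip
Dir W: first cell '.' (not opp) -> no flip
Dir E: first cell 'B' (not opp) -> no flip
Dir SW: edge -> no flip
Dir S: edge -> no flip
Dir SE: edge -> no flip

Answer: (4,3)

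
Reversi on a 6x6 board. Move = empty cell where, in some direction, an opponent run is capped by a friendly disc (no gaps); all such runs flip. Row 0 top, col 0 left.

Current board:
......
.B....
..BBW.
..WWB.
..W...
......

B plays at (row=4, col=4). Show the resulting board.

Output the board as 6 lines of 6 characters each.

Place B at (4,4); scan 8 dirs for brackets.
Dir NW: opp run (3,3) capped by B -> flip
Dir N: first cell 'B' (not opp) -> no flip
Dir NE: first cell '.' (not opp) -> no flip
Dir W: first cell '.' (not opp) -> no flip
Dir E: first cell '.' (not opp) -> no flip
Dir SW: first cell '.' (not opp) -> no flip
Dir S: first cell '.' (not opp) -> no flip
Dir SE: first cell '.' (not opp) -> no flip
All flips: (3,3)

Answer: ......
.B....
..BBW.
..WBB.
..W.B.
......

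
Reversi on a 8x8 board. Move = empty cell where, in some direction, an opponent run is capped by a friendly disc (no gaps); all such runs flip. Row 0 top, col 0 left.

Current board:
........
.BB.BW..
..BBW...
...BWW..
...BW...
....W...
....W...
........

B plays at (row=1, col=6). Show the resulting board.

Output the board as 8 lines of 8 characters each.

Place B at (1,6); scan 8 dirs for brackets.
Dir NW: first cell '.' (not opp) -> no flip
Dir N: first cell '.' (not opp) -> no flip
Dir NE: first cell '.' (not opp) -> no flip
Dir W: opp run (1,5) capped by B -> flip
Dir E: first cell '.' (not opp) -> no flip
Dir SW: first cell '.' (not opp) -> no flip
Dir S: first cell '.' (not opp) -> no flip
Dir SE: first cell '.' (not opp) -> no flip
All flips: (1,5)

Answer: ........
.BB.BBB.
..BBW...
...BWW..
...BW...
....W...
....W...
........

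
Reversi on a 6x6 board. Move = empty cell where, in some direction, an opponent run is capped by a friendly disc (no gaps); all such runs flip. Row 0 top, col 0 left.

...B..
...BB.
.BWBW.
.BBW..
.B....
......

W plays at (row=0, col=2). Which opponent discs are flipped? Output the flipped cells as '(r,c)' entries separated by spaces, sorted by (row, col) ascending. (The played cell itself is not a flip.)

Answer: (1,3)

Derivation:
Dir NW: edge -> no flip
Dir N: edge -> no flip
Dir NE: edge -> no flip
Dir W: first cell '.' (not opp) -> no flip
Dir E: opp run (0,3), next='.' -> no flip
Dir SW: first cell '.' (not opp) -> no flip
Dir S: first cell '.' (not opp) -> no flip
Dir SE: opp run (1,3) capped by W -> flip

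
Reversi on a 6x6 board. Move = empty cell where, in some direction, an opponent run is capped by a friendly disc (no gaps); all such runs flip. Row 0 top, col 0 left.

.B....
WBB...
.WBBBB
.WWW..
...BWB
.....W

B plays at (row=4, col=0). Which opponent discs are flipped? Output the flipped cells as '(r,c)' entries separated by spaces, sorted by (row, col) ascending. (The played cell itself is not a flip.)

Dir NW: edge -> no flip
Dir N: first cell '.' (not opp) -> no flip
Dir NE: opp run (3,1) capped by B -> flip
Dir W: edge -> no flip
Dir E: first cell '.' (not opp) -> no flip
Dir SW: edge -> no flip
Dir S: first cell '.' (not opp) -> no flip
Dir SE: first cell '.' (not opp) -> no flip

Answer: (3,1)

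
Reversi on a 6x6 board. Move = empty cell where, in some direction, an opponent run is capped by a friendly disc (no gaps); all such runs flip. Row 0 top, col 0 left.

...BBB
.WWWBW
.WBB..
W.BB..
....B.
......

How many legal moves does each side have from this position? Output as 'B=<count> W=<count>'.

Answer: B=6 W=6

Derivation:
-- B to move --
(0,0): flips 1 -> legal
(0,1): flips 1 -> legal
(0,2): flips 1 -> legal
(1,0): flips 4 -> legal
(2,0): flips 1 -> legal
(2,4): no bracket -> illegal
(2,5): flips 1 -> legal
(3,1): no bracket -> illegal
(4,0): no bracket -> illegal
(4,1): no bracket -> illegal
B mobility = 6
-- W to move --
(0,2): no bracket -> illegal
(2,4): flips 2 -> legal
(2,5): no bracket -> illegal
(3,1): flips 1 -> legal
(3,4): flips 1 -> legal
(3,5): no bracket -> illegal
(4,1): no bracket -> illegal
(4,2): flips 2 -> legal
(4,3): flips 3 -> legal
(4,5): no bracket -> illegal
(5,3): no bracket -> illegal
(5,4): no bracket -> illegal
(5,5): flips 3 -> legal
W mobility = 6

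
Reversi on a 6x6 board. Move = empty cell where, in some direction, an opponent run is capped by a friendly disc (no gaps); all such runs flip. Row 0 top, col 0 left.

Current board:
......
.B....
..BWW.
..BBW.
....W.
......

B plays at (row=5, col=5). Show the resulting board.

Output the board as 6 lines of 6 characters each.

Place B at (5,5); scan 8 dirs for brackets.
Dir NW: opp run (4,4) capped by B -> flip
Dir N: first cell '.' (not opp) -> no flip
Dir NE: edge -> no flip
Dir W: first cell '.' (not opp) -> no flip
Dir E: edge -> no flip
Dir SW: edge -> no flip
Dir S: edge -> no flip
Dir SE: edge -> no flip
All flips: (4,4)

Answer: ......
.B....
..BWW.
..BBW.
....B.
.....B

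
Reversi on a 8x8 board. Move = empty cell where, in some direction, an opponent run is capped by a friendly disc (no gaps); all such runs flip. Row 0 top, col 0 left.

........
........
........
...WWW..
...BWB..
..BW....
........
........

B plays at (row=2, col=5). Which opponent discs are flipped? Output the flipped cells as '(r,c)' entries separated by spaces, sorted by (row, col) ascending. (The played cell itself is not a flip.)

Dir NW: first cell '.' (not opp) -> no flip
Dir N: first cell '.' (not opp) -> no flip
Dir NE: first cell '.' (not opp) -> no flip
Dir W: first cell '.' (not opp) -> no flip
Dir E: first cell '.' (not opp) -> no flip
Dir SW: opp run (3,4) capped by B -> flip
Dir S: opp run (3,5) capped by B -> flip
Dir SE: first cell '.' (not opp) -> no flip

Answer: (3,4) (3,5)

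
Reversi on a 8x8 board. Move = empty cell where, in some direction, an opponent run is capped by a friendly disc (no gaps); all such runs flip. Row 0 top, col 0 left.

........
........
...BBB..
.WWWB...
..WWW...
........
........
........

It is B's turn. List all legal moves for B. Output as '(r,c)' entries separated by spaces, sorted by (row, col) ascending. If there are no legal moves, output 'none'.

Answer: (3,0) (4,1) (5,1) (5,2) (5,3) (5,4)

Derivation:
(2,0): no bracket -> illegal
(2,1): no bracket -> illegal
(2,2): no bracket -> illegal
(3,0): flips 3 -> legal
(3,5): no bracket -> illegal
(4,0): no bracket -> illegal
(4,1): flips 1 -> legal
(4,5): no bracket -> illegal
(5,1): flips 2 -> legal
(5,2): flips 1 -> legal
(5,3): flips 2 -> legal
(5,4): flips 1 -> legal
(5,5): no bracket -> illegal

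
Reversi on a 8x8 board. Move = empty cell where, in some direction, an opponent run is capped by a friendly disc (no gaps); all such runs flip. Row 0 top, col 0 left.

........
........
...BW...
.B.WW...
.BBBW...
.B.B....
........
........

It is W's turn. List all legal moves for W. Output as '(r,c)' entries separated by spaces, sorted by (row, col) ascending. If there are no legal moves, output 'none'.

(1,2): flips 1 -> legal
(1,3): flips 1 -> legal
(1,4): no bracket -> illegal
(2,0): no bracket -> illegal
(2,1): no bracket -> illegal
(2,2): flips 1 -> legal
(3,0): no bracket -> illegal
(3,2): no bracket -> illegal
(4,0): flips 3 -> legal
(5,0): no bracket -> illegal
(5,2): flips 1 -> legal
(5,4): no bracket -> illegal
(6,0): flips 2 -> legal
(6,1): no bracket -> illegal
(6,2): flips 1 -> legal
(6,3): flips 2 -> legal
(6,4): no bracket -> illegal

Answer: (1,2) (1,3) (2,2) (4,0) (5,2) (6,0) (6,2) (6,3)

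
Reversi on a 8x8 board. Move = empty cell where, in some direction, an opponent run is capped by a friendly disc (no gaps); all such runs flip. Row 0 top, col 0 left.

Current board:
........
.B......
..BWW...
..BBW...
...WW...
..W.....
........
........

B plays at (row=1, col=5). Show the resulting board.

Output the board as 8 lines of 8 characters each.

Answer: ........
.B...B..
..BWB...
..BBW...
...WW...
..W.....
........
........

Derivation:
Place B at (1,5); scan 8 dirs for brackets.
Dir NW: first cell '.' (not opp) -> no flip
Dir N: first cell '.' (not opp) -> no flip
Dir NE: first cell '.' (not opp) -> no flip
Dir W: first cell '.' (not opp) -> no flip
Dir E: first cell '.' (not opp) -> no flip
Dir SW: opp run (2,4) capped by B -> flip
Dir S: first cell '.' (not opp) -> no flip
Dir SE: first cell '.' (not opp) -> no flip
All flips: (2,4)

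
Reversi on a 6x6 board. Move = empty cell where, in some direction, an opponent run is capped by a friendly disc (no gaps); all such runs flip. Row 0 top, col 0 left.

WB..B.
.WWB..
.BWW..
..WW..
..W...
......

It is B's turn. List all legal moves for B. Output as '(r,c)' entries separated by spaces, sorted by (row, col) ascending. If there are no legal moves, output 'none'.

(0,2): no bracket -> illegal
(0,3): flips 1 -> legal
(1,0): flips 2 -> legal
(1,4): no bracket -> illegal
(2,0): no bracket -> illegal
(2,4): flips 2 -> legal
(3,1): flips 1 -> legal
(3,4): flips 2 -> legal
(4,1): no bracket -> illegal
(4,3): flips 3 -> legal
(4,4): no bracket -> illegal
(5,1): no bracket -> illegal
(5,2): no bracket -> illegal
(5,3): no bracket -> illegal

Answer: (0,3) (1,0) (2,4) (3,1) (3,4) (4,3)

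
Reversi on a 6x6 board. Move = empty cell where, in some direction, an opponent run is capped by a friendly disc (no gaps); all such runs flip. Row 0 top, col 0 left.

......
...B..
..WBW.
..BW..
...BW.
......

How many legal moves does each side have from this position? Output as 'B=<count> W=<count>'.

Answer: B=7 W=6

Derivation:
-- B to move --
(1,1): no bracket -> illegal
(1,2): flips 1 -> legal
(1,4): no bracket -> illegal
(1,5): no bracket -> illegal
(2,1): flips 1 -> legal
(2,5): flips 1 -> legal
(3,1): flips 1 -> legal
(3,4): flips 1 -> legal
(3,5): flips 1 -> legal
(4,2): no bracket -> illegal
(4,5): flips 1 -> legal
(5,3): no bracket -> illegal
(5,4): no bracket -> illegal
(5,5): no bracket -> illegal
B mobility = 7
-- W to move --
(0,2): flips 1 -> legal
(0,3): flips 2 -> legal
(0,4): flips 1 -> legal
(1,2): no bracket -> illegal
(1,4): no bracket -> illegal
(2,1): no bracket -> illegal
(3,1): flips 1 -> legal
(3,4): no bracket -> illegal
(4,1): no bracket -> illegal
(4,2): flips 2 -> legal
(5,2): no bracket -> illegal
(5,3): flips 1 -> legal
(5,4): no bracket -> illegal
W mobility = 6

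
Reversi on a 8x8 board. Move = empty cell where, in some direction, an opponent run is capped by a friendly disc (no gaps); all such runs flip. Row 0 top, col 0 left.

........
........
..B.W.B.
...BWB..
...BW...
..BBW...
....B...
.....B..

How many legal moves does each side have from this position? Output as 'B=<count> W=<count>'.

-- B to move --
(1,3): flips 1 -> legal
(1,4): flips 4 -> legal
(1,5): flips 1 -> legal
(2,3): no bracket -> illegal
(2,5): flips 1 -> legal
(4,5): flips 1 -> legal
(5,5): flips 2 -> legal
(6,3): no bracket -> illegal
(6,5): flips 1 -> legal
B mobility = 7
-- W to move --
(1,1): flips 2 -> legal
(1,2): no bracket -> illegal
(1,3): no bracket -> illegal
(1,5): no bracket -> illegal
(1,6): no bracket -> illegal
(1,7): flips 2 -> legal
(2,1): no bracket -> illegal
(2,3): no bracket -> illegal
(2,5): no bracket -> illegal
(2,7): no bracket -> illegal
(3,1): no bracket -> illegal
(3,2): flips 2 -> legal
(3,6): flips 1 -> legal
(3,7): no bracket -> illegal
(4,1): no bracket -> illegal
(4,2): flips 2 -> legal
(4,5): no bracket -> illegal
(4,6): flips 1 -> legal
(5,1): flips 2 -> legal
(5,5): no bracket -> illegal
(6,1): flips 2 -> legal
(6,2): flips 1 -> legal
(6,3): no bracket -> illegal
(6,5): no bracket -> illegal
(6,6): no bracket -> illegal
(7,3): no bracket -> illegal
(7,4): flips 1 -> legal
(7,6): no bracket -> illegal
W mobility = 10

Answer: B=7 W=10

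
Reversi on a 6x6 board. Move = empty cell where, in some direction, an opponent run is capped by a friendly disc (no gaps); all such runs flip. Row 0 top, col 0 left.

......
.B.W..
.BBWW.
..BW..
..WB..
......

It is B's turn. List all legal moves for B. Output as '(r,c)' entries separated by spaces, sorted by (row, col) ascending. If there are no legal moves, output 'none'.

Answer: (0,3) (0,4) (1,4) (2,5) (3,4) (4,1) (4,4) (5,2)

Derivation:
(0,2): no bracket -> illegal
(0,3): flips 3 -> legal
(0,4): flips 1 -> legal
(1,2): no bracket -> illegal
(1,4): flips 1 -> legal
(1,5): no bracket -> illegal
(2,5): flips 2 -> legal
(3,1): no bracket -> illegal
(3,4): flips 1 -> legal
(3,5): no bracket -> illegal
(4,1): flips 1 -> legal
(4,4): flips 1 -> legal
(5,1): no bracket -> illegal
(5,2): flips 1 -> legal
(5,3): no bracket -> illegal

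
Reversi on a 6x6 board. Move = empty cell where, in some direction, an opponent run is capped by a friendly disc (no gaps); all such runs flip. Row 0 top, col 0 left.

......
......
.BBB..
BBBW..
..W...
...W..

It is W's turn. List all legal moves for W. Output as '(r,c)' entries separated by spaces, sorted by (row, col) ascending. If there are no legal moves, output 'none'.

Answer: (1,1) (1,2) (1,3) (2,0)

Derivation:
(1,0): no bracket -> illegal
(1,1): flips 1 -> legal
(1,2): flips 2 -> legal
(1,3): flips 1 -> legal
(1,4): no bracket -> illegal
(2,0): flips 1 -> legal
(2,4): no bracket -> illegal
(3,4): no bracket -> illegal
(4,0): no bracket -> illegal
(4,1): no bracket -> illegal
(4,3): no bracket -> illegal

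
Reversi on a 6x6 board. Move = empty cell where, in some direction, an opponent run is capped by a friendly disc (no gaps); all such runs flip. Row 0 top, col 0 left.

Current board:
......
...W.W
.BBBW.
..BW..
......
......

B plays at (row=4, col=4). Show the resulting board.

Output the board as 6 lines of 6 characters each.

Place B at (4,4); scan 8 dirs for brackets.
Dir NW: opp run (3,3) capped by B -> flip
Dir N: first cell '.' (not opp) -> no flip
Dir NE: first cell '.' (not opp) -> no flip
Dir W: first cell '.' (not opp) -> no flip
Dir E: first cell '.' (not opp) -> no flip
Dir SW: first cell '.' (not opp) -> no flip
Dir S: first cell '.' (not opp) -> no flip
Dir SE: first cell '.' (not opp) -> no flip
All flips: (3,3)

Answer: ......
...W.W
.BBBW.
..BB..
....B.
......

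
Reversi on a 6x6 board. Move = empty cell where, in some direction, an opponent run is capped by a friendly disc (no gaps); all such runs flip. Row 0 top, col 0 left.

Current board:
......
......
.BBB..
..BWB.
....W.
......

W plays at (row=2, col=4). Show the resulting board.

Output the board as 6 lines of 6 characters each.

Place W at (2,4); scan 8 dirs for brackets.
Dir NW: first cell '.' (not opp) -> no flip
Dir N: first cell '.' (not opp) -> no flip
Dir NE: first cell '.' (not opp) -> no flip
Dir W: opp run (2,3) (2,2) (2,1), next='.' -> no flip
Dir E: first cell '.' (not opp) -> no flip
Dir SW: first cell 'W' (not opp) -> no flip
Dir S: opp run (3,4) capped by W -> flip
Dir SE: first cell '.' (not opp) -> no flip
All flips: (3,4)

Answer: ......
......
.BBBW.
..BWW.
....W.
......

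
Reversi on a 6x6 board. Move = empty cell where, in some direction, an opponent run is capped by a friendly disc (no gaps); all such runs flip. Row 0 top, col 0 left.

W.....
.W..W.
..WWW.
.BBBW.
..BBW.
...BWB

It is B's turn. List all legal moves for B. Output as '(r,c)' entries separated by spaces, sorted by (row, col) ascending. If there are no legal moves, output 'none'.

(0,1): no bracket -> illegal
(0,2): no bracket -> illegal
(0,3): no bracket -> illegal
(0,4): no bracket -> illegal
(0,5): flips 2 -> legal
(1,0): no bracket -> illegal
(1,2): flips 1 -> legal
(1,3): flips 2 -> legal
(1,5): flips 1 -> legal
(2,0): no bracket -> illegal
(2,1): no bracket -> illegal
(2,5): flips 1 -> legal
(3,5): flips 2 -> legal
(4,5): flips 1 -> legal

Answer: (0,5) (1,2) (1,3) (1,5) (2,5) (3,5) (4,5)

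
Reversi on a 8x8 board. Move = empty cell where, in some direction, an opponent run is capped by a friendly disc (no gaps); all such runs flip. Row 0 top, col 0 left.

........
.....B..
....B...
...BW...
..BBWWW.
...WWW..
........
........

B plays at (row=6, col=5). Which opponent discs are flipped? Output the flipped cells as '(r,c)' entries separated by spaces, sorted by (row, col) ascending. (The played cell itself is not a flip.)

Answer: (5,4)

Derivation:
Dir NW: opp run (5,4) capped by B -> flip
Dir N: opp run (5,5) (4,5), next='.' -> no flip
Dir NE: first cell '.' (not opp) -> no flip
Dir W: first cell '.' (not opp) -> no flip
Dir E: first cell '.' (not opp) -> no flip
Dir SW: first cell '.' (not opp) -> no flip
Dir S: first cell '.' (not opp) -> no flip
Dir SE: first cell '.' (not opp) -> no flip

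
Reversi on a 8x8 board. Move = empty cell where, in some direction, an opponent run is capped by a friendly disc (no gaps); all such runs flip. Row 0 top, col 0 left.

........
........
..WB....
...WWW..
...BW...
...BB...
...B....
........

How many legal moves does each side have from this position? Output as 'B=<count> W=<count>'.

Answer: B=5 W=8

Derivation:
-- B to move --
(1,1): no bracket -> illegal
(1,2): no bracket -> illegal
(1,3): no bracket -> illegal
(2,1): flips 1 -> legal
(2,4): flips 2 -> legal
(2,5): flips 1 -> legal
(2,6): flips 2 -> legal
(3,1): no bracket -> illegal
(3,2): no bracket -> illegal
(3,6): no bracket -> illegal
(4,2): no bracket -> illegal
(4,5): flips 2 -> legal
(4,6): no bracket -> illegal
(5,5): no bracket -> illegal
B mobility = 5
-- W to move --
(1,2): flips 1 -> legal
(1,3): flips 1 -> legal
(1,4): no bracket -> illegal
(2,4): flips 1 -> legal
(3,2): no bracket -> illegal
(4,2): flips 1 -> legal
(4,5): no bracket -> illegal
(5,2): flips 1 -> legal
(5,5): no bracket -> illegal
(6,2): flips 1 -> legal
(6,4): flips 1 -> legal
(6,5): no bracket -> illegal
(7,2): no bracket -> illegal
(7,3): flips 3 -> legal
(7,4): no bracket -> illegal
W mobility = 8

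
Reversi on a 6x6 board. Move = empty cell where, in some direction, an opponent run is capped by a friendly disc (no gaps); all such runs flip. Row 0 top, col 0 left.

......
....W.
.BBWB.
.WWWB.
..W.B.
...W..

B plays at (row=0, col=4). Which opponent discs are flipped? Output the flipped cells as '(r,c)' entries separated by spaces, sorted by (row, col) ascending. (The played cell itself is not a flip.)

Dir NW: edge -> no flip
Dir N: edge -> no flip
Dir NE: edge -> no flip
Dir W: first cell '.' (not opp) -> no flip
Dir E: first cell '.' (not opp) -> no flip
Dir SW: first cell '.' (not opp) -> no flip
Dir S: opp run (1,4) capped by B -> flip
Dir SE: first cell '.' (not opp) -> no flip

Answer: (1,4)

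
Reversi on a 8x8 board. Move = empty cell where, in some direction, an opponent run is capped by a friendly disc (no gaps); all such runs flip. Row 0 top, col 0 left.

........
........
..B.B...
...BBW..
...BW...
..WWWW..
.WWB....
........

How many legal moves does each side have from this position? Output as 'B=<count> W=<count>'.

-- B to move --
(2,5): no bracket -> illegal
(2,6): no bracket -> illegal
(3,6): flips 1 -> legal
(4,1): flips 1 -> legal
(4,2): no bracket -> illegal
(4,5): flips 2 -> legal
(4,6): flips 1 -> legal
(5,0): no bracket -> illegal
(5,1): no bracket -> illegal
(5,6): no bracket -> illegal
(6,0): flips 2 -> legal
(6,4): flips 2 -> legal
(6,5): flips 1 -> legal
(6,6): flips 2 -> legal
(7,0): flips 2 -> legal
(7,1): no bracket -> illegal
(7,2): no bracket -> illegal
(7,3): no bracket -> illegal
B mobility = 9
-- W to move --
(1,1): flips 2 -> legal
(1,2): no bracket -> illegal
(1,3): flips 1 -> legal
(1,4): flips 2 -> legal
(1,5): no bracket -> illegal
(2,1): no bracket -> illegal
(2,3): flips 2 -> legal
(2,5): flips 2 -> legal
(3,1): no bracket -> illegal
(3,2): flips 3 -> legal
(4,2): flips 1 -> legal
(4,5): no bracket -> illegal
(6,4): flips 1 -> legal
(7,2): flips 1 -> legal
(7,3): flips 1 -> legal
(7,4): flips 1 -> legal
W mobility = 11

Answer: B=9 W=11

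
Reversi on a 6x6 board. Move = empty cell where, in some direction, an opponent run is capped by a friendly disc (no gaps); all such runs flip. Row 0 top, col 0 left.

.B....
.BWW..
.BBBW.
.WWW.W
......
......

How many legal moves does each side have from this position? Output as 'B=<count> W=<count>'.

Answer: B=10 W=6

Derivation:
-- B to move --
(0,2): flips 1 -> legal
(0,3): flips 2 -> legal
(0,4): flips 1 -> legal
(1,4): flips 2 -> legal
(1,5): no bracket -> illegal
(2,0): no bracket -> illegal
(2,5): flips 1 -> legal
(3,0): no bracket -> illegal
(3,4): no bracket -> illegal
(4,0): flips 1 -> legal
(4,1): flips 2 -> legal
(4,2): flips 1 -> legal
(4,3): flips 2 -> legal
(4,4): flips 1 -> legal
(4,5): no bracket -> illegal
B mobility = 10
-- W to move --
(0,0): flips 2 -> legal
(0,2): no bracket -> illegal
(1,0): flips 2 -> legal
(1,4): flips 1 -> legal
(2,0): flips 3 -> legal
(3,0): flips 1 -> legal
(3,4): flips 1 -> legal
W mobility = 6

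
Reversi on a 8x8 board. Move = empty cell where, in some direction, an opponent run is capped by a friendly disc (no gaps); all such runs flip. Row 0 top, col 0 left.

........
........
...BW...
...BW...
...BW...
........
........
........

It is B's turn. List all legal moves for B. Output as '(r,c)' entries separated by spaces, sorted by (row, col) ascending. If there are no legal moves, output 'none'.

Answer: (1,5) (2,5) (3,5) (4,5) (5,5)

Derivation:
(1,3): no bracket -> illegal
(1,4): no bracket -> illegal
(1,5): flips 1 -> legal
(2,5): flips 2 -> legal
(3,5): flips 1 -> legal
(4,5): flips 2 -> legal
(5,3): no bracket -> illegal
(5,4): no bracket -> illegal
(5,5): flips 1 -> legal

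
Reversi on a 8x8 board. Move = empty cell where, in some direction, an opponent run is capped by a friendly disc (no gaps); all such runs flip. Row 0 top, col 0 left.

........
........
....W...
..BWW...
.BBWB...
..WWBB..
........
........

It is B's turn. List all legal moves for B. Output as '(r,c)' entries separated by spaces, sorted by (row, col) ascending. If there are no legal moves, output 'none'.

Answer: (1,4) (1,5) (2,2) (3,5) (5,1) (6,2) (6,3) (6,4)

Derivation:
(1,3): no bracket -> illegal
(1,4): flips 2 -> legal
(1,5): flips 2 -> legal
(2,2): flips 1 -> legal
(2,3): no bracket -> illegal
(2,5): no bracket -> illegal
(3,5): flips 2 -> legal
(4,5): no bracket -> illegal
(5,1): flips 2 -> legal
(6,1): no bracket -> illegal
(6,2): flips 2 -> legal
(6,3): flips 1 -> legal
(6,4): flips 1 -> legal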